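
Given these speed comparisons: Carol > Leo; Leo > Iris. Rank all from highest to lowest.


Constraints: Carol > Leo; Leo > Iris
Method: at each step, the next-highest is the one remaining person who never appears on the smaller side of a constraint between remaining people.
  Step 1: remaining {Carol, Leo, Iris}; on the smaller side: {Leo, Iris} → Carol is next (Carol > Leo).
  Step 2: remaining {Leo, Iris}; on the smaller side: {Iris} → Leo is next (Leo > Iris).
  Step 3: only Iris remains → lowest.
Final ranking (highest to lowest):

Carol > Leo > Iris


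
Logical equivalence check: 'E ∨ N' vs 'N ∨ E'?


Expression 1: E ∨ N
Expression 2: N ∨ E
Truth table (E N | Expr1 Expr2):
  T T |   T     T
  T F |   T     T
  F T |   T     T
  F F |   F     F
All 4 rows agree, so the expressions are logically equivalent.

Yes


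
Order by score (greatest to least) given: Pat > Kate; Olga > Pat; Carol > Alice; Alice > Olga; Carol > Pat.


Constraints: Pat > Kate; Olga > Pat; Carol > Alice; Alice > Olga; Carol > Pat
Method: at each step, the next-highest is the one remaining person who never appears on the smaller side of a constraint between remaining people.
  Step 1: remaining {Alice, Carol, Kate, Pat, Olga}; on the smaller side: {Alice, Kate, Pat, Olga} → Carol is next (Carol > Alice; Carol > Pat).
  Step 2: remaining {Alice, Kate, Pat, Olga}; on the smaller side: {Kate, Pat, Olga} → Alice is next (Alice > Olga).
  Step 3: remaining {Kate, Pat, Olga}; on the smaller side: {Kate, Pat} → Olga is next (Olga > Pat).
  Step 4: remaining {Kate, Pat}; on the smaller side: {Kate} → Pat is next (Pat > Kate).
  Step 5: only Kate remains → lowest.
Final ranking (highest to lowest):

Carol > Alice > Olga > Pat > Kate


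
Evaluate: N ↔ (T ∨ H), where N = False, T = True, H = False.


N = False, T = True, H = False
Step 1: T ∨ H = True OR False = True
Step 2: N ↔ (True): true when both sides have same truth value.
Result: False ↔ True = False

False


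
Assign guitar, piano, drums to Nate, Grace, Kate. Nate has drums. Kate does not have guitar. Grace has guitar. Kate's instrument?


From clues:
  Grace → guitar
  Nate → drums
By elimination, Kate gets the remaining.

piano


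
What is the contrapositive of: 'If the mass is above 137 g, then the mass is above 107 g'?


Original: If the mass is above 137 g, then the mass is above 107 g
Contrapositive: If ¬Q, then ¬P
Negate Q: not (the mass is above 107 g)
Negate P: not (the mass is above 137 g)

If not (the mass is above 107 g), then not (the mass is above 137 g).


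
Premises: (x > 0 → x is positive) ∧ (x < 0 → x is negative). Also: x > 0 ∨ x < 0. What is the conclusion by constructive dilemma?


Constructive dilemma: (P → Q) ∧ (R → S), P ∨ R ⊢ Q ∨ S
Premise 1: x > 0 → x is positive
Premise 2: x < 0 → x is negative
Premise 3: x > 0 ∨ x < 0
Case 1: Assuming x > 0, then by Premise 1, x is positive.
Case 2: Assuming x < 0, then by Premise 2, x is negative.
Since one of x > 0 or x < 0 must hold, we get x is positive or x is negative.

x is positive or x is negative.


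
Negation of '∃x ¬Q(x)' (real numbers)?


Original: ∃x ¬Q(x)
Rule: ¬∀→∃, ¬∃→∀, negate predicate.
Negation: ∀x Q(x)

∀x Q(x)


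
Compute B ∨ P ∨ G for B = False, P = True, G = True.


B = False, P = True, G = True
Step 1: B ∨ P = False OR True = True
Step 2: True ∨ G = True OR True = True
OR is true when at least one operand is true.

True


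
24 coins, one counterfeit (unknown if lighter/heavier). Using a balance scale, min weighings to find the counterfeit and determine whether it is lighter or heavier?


Let n = 24. 48 possibilities (n coins × lighter/heavier); each weighing has 3 outcomes.
Bound for k weighings: say the first weighing puts j coins on each pan. If it tips, the 2j weighed coins remain suspects (each with a known direction) and k-1 weighings give 3^(k-1) outcomes; 3^(k-1) is odd, so 2j ≤ 3^(k-1) - 1. If it balances, the n - 2j unweighed coins remain with direction unknown: 2(n - 2j) ≤ 3^(k-1) - 1 by the same parity argument. Adding, n ≤ (3^(k-1) - 1) + (3^(k-1) - 1)/2 = (3^k - 3)/2, and the classical three-group strategy achieves this (3 coins in 2 weighings, 12 in 3, 39 in 4, 120 in 5).
So we need the smallest k with (3^k - 3)/2 ≥ 24.
k = 3: (3^3 - 3)/2 = 12 < 24 ✗
k = 4: (3^4 - 3)/2 = 39 ≥ 24 ✓

4


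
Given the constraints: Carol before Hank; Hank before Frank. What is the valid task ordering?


Constraints: Carol before Hank; Hank before Frank
Method: repeatedly schedule the remaining task that has no remaining task required before it.
  Step 1: remaining {Hank, Frank, Carol}; every task except Carol still has a predecessor pending → schedule Carol.
  Step 2: remaining {Hank, Frank}; every task except Hank still has a predecessor pending → schedule Hank.
  Step 3: only Frank remains → schedule Frank.
Resulting order:

Carol → Hank → Frank


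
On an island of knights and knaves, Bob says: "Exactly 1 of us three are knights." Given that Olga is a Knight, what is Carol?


Bob claims exactly 1 knights among Bob, Olga, Carol.
Given: Olga is a Knight.

Case 1: Bob is a Knight (tells truth)
  Then exactly 1 of the three are knights.
  Counting Bob, Olga: 2 knight(s) so far. Need -1 more → impossible.
Case 2: Bob is a Knave (lies)
  Then the count is NOT 1.
  If Carol = Knave, count = 1 = 1 → claim would be true, contradicts lie.
  If Carol = Knight, count = 2 ≠ 1 → lie confirmed ✓

Carol is a Knight.

Knight


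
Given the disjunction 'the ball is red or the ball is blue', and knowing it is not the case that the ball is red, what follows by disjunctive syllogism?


Disjunctive syllogism: P ∨ Q, ¬P ⊢ Q
Disjunction: the ball is red ∨ the ball is blue
We know it is not the case that the ball is red.
By disjunctive syllogism, the other disjunct must be true.

The ball is blue


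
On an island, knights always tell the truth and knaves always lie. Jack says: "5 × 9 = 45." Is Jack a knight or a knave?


Statement: "5 × 9 = 45."
Actual: 5 × 9 = 45
Claimed: 45
Statement is TRUE → Jack tells the truth → Knight

Knight


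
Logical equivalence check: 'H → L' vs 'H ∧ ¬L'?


Expression 1: H → L
Expression 2: H ∧ ¬L
Truth table (H L | Expr1 Expr2):
  T T |   T     F   ← differ
  T F |   F     T   ← differ
  F T |   T     F   ← differ
  F F |   T     F   ← differ
Counterexample: H=T, L=T gives Expr1 = T but Expr2 = F, so the expressions are NOT logically equivalent.

No


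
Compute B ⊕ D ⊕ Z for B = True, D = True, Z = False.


B = True, D = True, Z = False
Step 1: B ⊕ D = True XOR True = False
Step 2: False ⊕ Z = False XOR False = False
XOR is true when an odd number of operands are true.

False


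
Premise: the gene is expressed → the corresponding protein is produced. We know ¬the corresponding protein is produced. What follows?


Modus tollens: P → Q, ¬Q ⊢ ¬P
P: the gene is expressed
Q: the corresponding protein is produced
We have P → Q and Q is false.
By modus tollens, P must be false.

It is not the case that the gene is expressed


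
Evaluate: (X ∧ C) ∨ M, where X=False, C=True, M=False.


X = False, C = True, M = False
Expression: (X ∧ C) ∨ M
Step 1: X ∧ C = False AND True = False
Step 2: (False) ∨ M = False OR False = False

False


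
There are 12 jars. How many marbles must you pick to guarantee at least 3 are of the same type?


Pigeonhole: to guarantee k in one of n categories, need (k-1)×n + 1.
k = 3, n = 12
Minimum = (3-1) × 12 + 1 = 2 × 12 + 1

25


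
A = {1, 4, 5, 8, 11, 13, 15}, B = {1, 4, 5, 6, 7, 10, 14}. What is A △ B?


A = {1, 4, 5, 8, 11, 13, 15}
B = {1, 4, 5, 6, 7, 10, 14}
Operation: symmetric difference
In A only: [8, 11, 13, 15], in B only: [6, 7, 10, 14]

{6, 7, 8, 10, 11, 13, 14, 15}


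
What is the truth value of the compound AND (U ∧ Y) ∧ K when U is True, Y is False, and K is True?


U = True, Y = False, K = True
Step 1: U ∧ Y = True AND False = False
Step 2: False ∧ K = False AND True = False
AND is true only when ALL operands are true.

False


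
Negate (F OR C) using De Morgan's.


De Morgan's law: ¬(P ∨ Q) ≡ ¬P ∧ ¬Q
¬(F ∨ C) = ¬F ∧ ¬C

¬F ∧ ¬C


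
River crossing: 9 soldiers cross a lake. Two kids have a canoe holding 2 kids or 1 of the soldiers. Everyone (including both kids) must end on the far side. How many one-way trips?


Per crossing of one of the soldiers: kids→, one←, one of the soldiers→, one← = 4 trips
9 × 4 = 36, + 1 final kids→ = 37
Minimum trips = 37

37


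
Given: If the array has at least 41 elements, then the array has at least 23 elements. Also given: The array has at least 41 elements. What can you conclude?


Modus ponens: P → Q, P ⊢ Q
P: the array has at least 41 elements
Q: the array has at least 23 elements
We have P → Q and P is true.
By modus ponens, Q must be true.

The array has at least 23 elements


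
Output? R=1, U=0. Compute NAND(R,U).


R AND U = 0
NOT(0) = 1

1


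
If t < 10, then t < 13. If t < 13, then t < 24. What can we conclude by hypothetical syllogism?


Hypothetical syllogism: P → Q, Q → R ⊢ P → R
Premise 1: t < 10 → t < 13
Premise 2: t < 13 → t < 24
Chain the implications: the middle term (t < 13) links the two.
Conclusion: If t < 10, then t < 24.

If t < 10, then t < 24.


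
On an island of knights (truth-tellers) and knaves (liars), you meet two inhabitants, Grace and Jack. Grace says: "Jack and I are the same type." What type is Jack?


Grace says: "Jack and I are the same type."
Case 1: Grace is a Knight (truth-teller)
  Statement is true → they ARE the same → Jack is also a Knight
Case 2: Grace is a Knave (liar)
  Statement is false → they are NOT the same → Jack is a Knight
In both cases, Jack is a Knight.

Knight


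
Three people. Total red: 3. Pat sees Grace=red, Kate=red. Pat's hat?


Total red = 3, seen red = 2
Own red = 3 - 2 = 1
Pat's hat is red.

red


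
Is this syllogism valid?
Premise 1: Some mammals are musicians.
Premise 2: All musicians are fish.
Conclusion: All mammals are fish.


Premise 1: Some mammals are musicians.
Premise 2: All musicians are fish.
Conclusion: All mammals are fish.
Fallacy: illicit minor. The minor term (mammals) is distributed in the conclusion ('All mammals ...') but undistributed in its premise ('Some mammals are musicians' doesn't cover all mammals).
Only 'Some mammals are fish' follows, not 'All'.

Invalid


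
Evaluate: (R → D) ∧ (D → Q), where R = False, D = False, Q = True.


R = False, D = False, Q = True
Step 1: R → D is false only when R=True and D=False. Result: True
Step 2: D → Q is false only when D=True and Q=False. Result: True
Step 3: True ∧ True = True

True


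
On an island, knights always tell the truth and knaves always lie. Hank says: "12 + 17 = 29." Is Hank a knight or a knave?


Statement: "12 + 17 = 29."
Actual: 12 + 17 = 29
Claimed: 29
Statement is TRUE → Hank tells the truth → Knight

Knight


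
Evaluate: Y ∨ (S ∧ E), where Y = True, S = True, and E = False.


Y = True, S = True, E = False
Step 1: S ∧ E = True AND False = False
Step 2: Y ∨ False = True OR False = True
AND evaluated first (higher precedence); then OR applied.

True


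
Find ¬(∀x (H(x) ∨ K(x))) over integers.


Original: ∀x (H(x) ∨ K(x))
Rule: ¬∀→∃, ¬∃→∀, negate predicate.
Negation: ∃x (¬H(x) ∧ ¬K(x))

∃x (¬H(x) ∧ ¬K(x))


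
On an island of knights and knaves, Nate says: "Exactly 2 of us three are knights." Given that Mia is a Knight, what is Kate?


Nate claims exactly 2 knights among Nate, Mia, Kate.
Given: Mia is a Knight.

Case 1: Nate is a Knight (tells truth)
  Then exactly 2 of the three are knights.
  Counting Nate, Mia: 2 knight(s) so far. Need 0 more → Kate = Knave.
Case 2: Nate is a Knave (lies)
  Then the count is NOT 2.
  If Kate = Knight, count = 2 = 2 → claim would be true, contradicts lie.
  If Kate = Knave, count = 1 ≠ 2 → lie confirmed ✓

Kate is a Knave.

Knave


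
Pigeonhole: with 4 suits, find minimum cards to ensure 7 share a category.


Pigeonhole: to guarantee k in one of n categories, need (k-1)×n + 1.
k = 7, n = 4
Minimum = (7-1) × 4 + 1 = 6 × 4 + 1

25


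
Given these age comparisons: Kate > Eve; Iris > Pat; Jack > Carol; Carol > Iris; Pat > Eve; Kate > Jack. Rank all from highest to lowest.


Constraints: Kate > Eve; Iris > Pat; Jack > Carol; Carol > Iris; Pat > Eve; Kate > Jack
Method: at each step, the next-highest is the one remaining person who never appears on the smaller side of a constraint between remaining people.
  Step 1: remaining {Kate, Iris, Pat, Jack, Carol, Eve}; on the smaller side: {Iris, Pat, Jack, Carol, Eve} → Kate is next (Kate > Eve; Kate > Jack).
  Step 2: remaining {Iris, Pat, Jack, Carol, Eve}; on the smaller side: {Iris, Pat, Carol, Eve} → Jack is next (Jack > Carol).
  Step 3: remaining {Iris, Pat, Carol, Eve}; on the smaller side: {Iris, Pat, Eve} → Carol is next (Carol > Iris).
  Step 4: remaining {Iris, Pat, Eve}; on the smaller side: {Pat, Eve} → Iris is next (Iris > Pat).
  Step 5: remaining {Pat, Eve}; on the smaller side: {Eve} → Pat is next (Pat > Eve).
  Step 6: only Eve remains → lowest.
Final ranking (highest to lowest):

Kate > Jack > Carol > Iris > Pat > Eve


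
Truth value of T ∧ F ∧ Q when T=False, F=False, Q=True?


T = False, F = False, Q = True
Expression: T ∧ F ∧ Q
Step 1: T ∧ F = False AND False = False
Step 2: (False) ∧ Q = False AND True = False

False


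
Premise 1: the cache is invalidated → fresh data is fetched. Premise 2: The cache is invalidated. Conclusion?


Modus ponens: P → Q, P ⊢ Q
P: the cache is invalidated
Q: fresh data is fetched
We have P → Q and P is true.
By modus ponens, Q must be true.

Fresh data is fetched


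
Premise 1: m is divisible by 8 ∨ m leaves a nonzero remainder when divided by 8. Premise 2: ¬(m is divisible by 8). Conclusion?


Disjunctive syllogism: P ∨ Q, ¬P ⊢ Q
Disjunction: m is divisible by 8 ∨ m leaves a nonzero remainder when divided by 8
We know it is not the case that m is divisible by 8.
By disjunctive syllogism, the other disjunct must be true.

m leaves a nonzero remainder when divided by 8


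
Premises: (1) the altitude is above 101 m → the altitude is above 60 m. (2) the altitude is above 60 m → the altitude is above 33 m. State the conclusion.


Hypothetical syllogism: P → Q, Q → R ⊢ P → R
Premise 1: the altitude is above 101 m → the altitude is above 60 m
Premise 2: the altitude is above 60 m → the altitude is above 33 m
Chain the implications: the middle term (the altitude is above 60 m) links the two.
Conclusion: If the altitude is above 101 m, then the altitude is above 33 m.

If the altitude is above 101 m, then the altitude is above 33 m.


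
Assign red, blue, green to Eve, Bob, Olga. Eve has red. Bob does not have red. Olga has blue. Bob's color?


From clues:
  Olga → blue
  Eve → red
By elimination, Bob gets the remaining.

green


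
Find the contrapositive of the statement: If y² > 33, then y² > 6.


Original: If y² > 33, then y² > 6
Contrapositive: If ¬Q, then ¬P
Negate Q: not (y² > 6)
Negate P: not (y² > 33)

If not (y² > 6), then not (y² > 33).


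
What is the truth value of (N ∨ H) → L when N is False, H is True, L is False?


N = False, H = True, L = False
Step 1: N ∨ H = False OR True = True
Step 2: (True) → L: false only when antecedent=True and L=False.
Result: False

False


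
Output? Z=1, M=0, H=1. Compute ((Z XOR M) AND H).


Z XOR M = 1^0 = 1
1 AND 1 = 1

1


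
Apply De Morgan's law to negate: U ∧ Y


De Morgan's law: ¬(P ∧ Q) ≡ ¬P ∨ ¬Q
¬(U ∧ Y) = ¬U ∨ ¬Y

¬U ∨ ¬Y


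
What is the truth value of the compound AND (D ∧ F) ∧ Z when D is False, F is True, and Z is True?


D = False, F = True, Z = True
Step 1: D ∧ F = False AND True = False
Step 2: False ∧ Z = False AND True = False
AND is true only when ALL operands are true.

False


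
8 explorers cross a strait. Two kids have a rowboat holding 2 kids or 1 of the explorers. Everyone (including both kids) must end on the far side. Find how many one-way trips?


Per crossing of one of the explorers: kids→, one←, one of the explorers→, one← = 4 trips
8 × 4 = 32, + 1 final kids→ = 33
Minimum trips = 33

33


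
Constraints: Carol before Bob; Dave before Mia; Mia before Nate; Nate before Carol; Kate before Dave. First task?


Constraints: Carol before Bob; Dave before Mia; Mia before Nate; Nate before Carol; Kate before Dave
The first task can have nothing scheduled before it, so it must never appear on the right of a 'before'.
Tasks appearing after some 'before': Bob, Mia, Nate, Carol, Dave.
The only task not in that list is Kate → it is first.

Kate


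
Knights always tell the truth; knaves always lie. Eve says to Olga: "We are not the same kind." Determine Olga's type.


Eve says: "We are not the same kind."
Case 1: Eve is a Knight (truth-teller)
  Statement is true → they ARE different → Olga is a Knave
Case 2: Eve is a Knave (liar)
  Statement is false → they are NOT different → Olga is a Knave
In both cases, Olga is a Knave.

Knave


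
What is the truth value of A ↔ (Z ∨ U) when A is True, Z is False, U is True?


A = True, Z = False, U = True
Step 1: Z ∨ U = False OR True = True
Step 2: A ↔ (True): true when both sides have same truth value.
Result: True ↔ True = True

True


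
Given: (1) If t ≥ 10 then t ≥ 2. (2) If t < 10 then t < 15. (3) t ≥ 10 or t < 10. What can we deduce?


Constructive dilemma: (P → Q) ∧ (R → S), P ∨ R ⊢ Q ∨ S
Premise 1: t ≥ 10 → t ≥ 2
Premise 2: t < 10 → t < 15
Premise 3: t ≥ 10 ∨ t < 10
Case 1: Assuming t ≥ 10, then by Premise 1, t ≥ 2.
Case 2: Assuming t < 10, then by Premise 2, t < 15.
Since one of t ≥ 10 or t < 10 must hold, we get t ≥ 2 or t < 15.

t ≥ 2 or t < 15.


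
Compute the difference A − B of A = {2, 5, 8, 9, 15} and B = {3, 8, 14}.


A = {2, 5, 8, 9, 15}
B = {3, 8, 14}
Operation: difference A − B
In A but not B: 2, 5, 9, 15

{2, 5, 9, 15}


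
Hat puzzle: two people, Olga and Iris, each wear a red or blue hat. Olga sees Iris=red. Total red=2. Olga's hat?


Total red = 2, Iris = red
Red accounted for: 1
Remaining for Olga: 1
Olga's hat is red.

red


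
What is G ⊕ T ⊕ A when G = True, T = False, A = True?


G = True, T = False, A = True
Step 1: G ⊕ T = True XOR False = True
Step 2: True ⊕ A = True XOR True = False
XOR is true when an odd number of operands are true.

False


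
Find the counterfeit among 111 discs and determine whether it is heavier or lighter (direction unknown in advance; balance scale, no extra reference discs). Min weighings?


Let n = 111. 222 possibilities (n discs × lighter/heavier); each weighing has 3 outcomes.
Bound for k weighings: say the first weighing puts j discs on each pan. If it tips, the 2j weighed discs remain suspects (each with a known direction) and k-1 weighings give 3^(k-1) outcomes; 3^(k-1) is odd, so 2j ≤ 3^(k-1) - 1. If it balances, the n - 2j unweighed discs remain with direction unknown: 2(n - 2j) ≤ 3^(k-1) - 1 by the same parity argument. Adding, n ≤ (3^(k-1) - 1) + (3^(k-1) - 1)/2 = (3^k - 3)/2, and the classical three-group strategy achieves this (3 discs in 2 weighings, 12 in 3, 39 in 4, 120 in 5).
So we need the smallest k with (3^k - 3)/2 ≥ 111.
k = 4: (3^4 - 3)/2 = 39 < 111 ✗
k = 5: (3^5 - 3)/2 = 120 ≥ 111 ✓

5


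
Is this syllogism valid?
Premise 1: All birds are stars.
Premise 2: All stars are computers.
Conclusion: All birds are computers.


Premise 1: All birds are stars.
Premise 2: All stars are computers.
Conclusion: All birds are computers.
Barbara syllogism (AAA-1): All A are B, All B are C → All A are C.
Middle term (stars) distributed in premise 2.

Valid


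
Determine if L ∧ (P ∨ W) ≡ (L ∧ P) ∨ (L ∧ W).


Expression 1: L ∧ (P ∨ W)
Expression 2: (L ∧ P) ∨ (L ∧ W)
Truth table (L P W | Expr1 Expr2):
  T T T |   T     T
  T T F |   T     T
  T F T |   T     T
  T F F |   F     F
  F T T |   F     F
  F T F |   F     F
  F F T |   F     F
  F F F |   F     F
All 8 rows agree, so the expressions are logically equivalent.

Yes


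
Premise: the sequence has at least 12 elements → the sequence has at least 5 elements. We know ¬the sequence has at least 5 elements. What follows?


Modus tollens: P → Q, ¬Q ⊢ ¬P
P: the sequence has at least 12 elements
Q: the sequence has at least 5 elements
We have P → Q and Q is false.
By modus tollens, P must be false.

It is not the case that the sequence has at least 12 elements


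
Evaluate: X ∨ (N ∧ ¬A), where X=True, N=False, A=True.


X = True, N = False, A = True
Expression: X ∨ (N ∧ ¬A)
Step 1: ¬A = NOT True = False
Step 2: N ∧ ¬A = False AND False = False
Step 3: X ∨ (False) = True OR False = True

True


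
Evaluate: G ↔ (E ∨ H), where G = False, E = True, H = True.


G = False, E = True, H = True
Step 1: E ∨ H = True OR True = True
Step 2: G ↔ (True): true when both sides have same truth value.
Result: False ↔ True = False

False


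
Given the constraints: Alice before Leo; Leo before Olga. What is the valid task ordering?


Constraints: Alice before Leo; Leo before Olga
Method: repeatedly schedule the remaining task that has no remaining task required before it.
  Step 1: remaining {Leo, Alice, Olga}; every task except Alice still has a predecessor pending → schedule Alice.
  Step 2: remaining {Leo, Olga}; every task except Leo still has a predecessor pending → schedule Leo.
  Step 3: only Olga remains → schedule Olga.
Resulting order:

Alice → Leo → Olga


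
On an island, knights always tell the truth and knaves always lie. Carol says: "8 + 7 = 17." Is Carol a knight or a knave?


Statement: "8 + 7 = 17."
Actual: 8 + 7 = 15
Claimed: 17
Statement is FALSE → Carol lies → Knave

Knave


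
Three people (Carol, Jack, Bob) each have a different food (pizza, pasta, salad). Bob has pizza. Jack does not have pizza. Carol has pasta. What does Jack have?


From clues:
  Bob → pizza
  Carol → pasta
By elimination, Jack gets the remaining.

salad


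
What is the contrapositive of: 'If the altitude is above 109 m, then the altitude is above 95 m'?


Original: If the altitude is above 109 m, then the altitude is above 95 m
Contrapositive: If ¬Q, then ¬P
Negate Q: not (the altitude is above 95 m)
Negate P: not (the altitude is above 109 m)

If not (the altitude is above 95 m), then not (the altitude is above 109 m).


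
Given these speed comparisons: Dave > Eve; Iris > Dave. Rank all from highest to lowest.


Constraints: Dave > Eve; Iris > Dave
Method: at each step, the next-highest is the one remaining person who never appears on the smaller side of a constraint between remaining people.
  Step 1: remaining {Dave, Iris, Eve}; on the smaller side: {Dave, Eve} → Iris is next (Iris > Dave).
  Step 2: remaining {Dave, Eve}; on the smaller side: {Eve} → Dave is next (Dave > Eve).
  Step 3: only Eve remains → lowest.
Final ranking (highest to lowest):

Iris > Dave > Eve


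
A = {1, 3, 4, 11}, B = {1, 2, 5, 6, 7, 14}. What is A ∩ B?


A = {1, 3, 4, 11}
B = {1, 2, 5, 6, 7, 14}
Operation: intersection
Elements in both: 1

{1}


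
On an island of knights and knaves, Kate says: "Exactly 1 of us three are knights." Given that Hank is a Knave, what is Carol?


Kate claims exactly 1 knights among Kate, Hank, Carol.
Given: Hank is a Knave.

Case 1: Kate is a Knight (tells truth)
  Then exactly 1 of the three are knights.
  Counting Kate, Hank: 1 knight(s) so far. Need 0 more → Carol = Knave.
Case 2: Kate is a Knave (lies)
  Then the count is NOT 1.
  If Carol = Knight, count = 1 = 1 → claim would be true, contradicts lie.
  If Carol = Knave, count = 0 ≠ 1 → lie confirmed ✓

Carol is a Knave.

Knave


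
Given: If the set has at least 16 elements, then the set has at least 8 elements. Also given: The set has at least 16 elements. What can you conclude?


Modus ponens: P → Q, P ⊢ Q
P: the set has at least 16 elements
Q: the set has at least 8 elements
We have P → Q and P is true.
By modus ponens, Q must be true.

The set has at least 8 elements


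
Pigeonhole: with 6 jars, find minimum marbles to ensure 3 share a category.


Pigeonhole: to guarantee k in one of n categories, need (k-1)×n + 1.
k = 3, n = 6
Minimum = (3-1) × 6 + 1 = 2 × 6 + 1

13


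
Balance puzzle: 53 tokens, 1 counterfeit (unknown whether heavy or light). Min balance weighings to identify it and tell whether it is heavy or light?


Let n = 53. 106 possibilities (n tokens × lighter/heavier); each weighing has 3 outcomes.
Bound for k weighings: say the first weighing puts j tokens on each pan. If it tips, the 2j weighed tokens remain suspects (each with a known direction) and k-1 weighings give 3^(k-1) outcomes; 3^(k-1) is odd, so 2j ≤ 3^(k-1) - 1. If it balances, the n - 2j unweighed tokens remain with direction unknown: 2(n - 2j) ≤ 3^(k-1) - 1 by the same parity argument. Adding, n ≤ (3^(k-1) - 1) + (3^(k-1) - 1)/2 = (3^k - 3)/2, and the classical three-group strategy achieves this (3 tokens in 2 weighings, 12 in 3, 39 in 4, 120 in 5).
So we need the smallest k with (3^k - 3)/2 ≥ 53.
k = 4: (3^4 - 3)/2 = 39 < 53 ✗
k = 5: (3^5 - 3)/2 = 120 ≥ 53 ✓

5


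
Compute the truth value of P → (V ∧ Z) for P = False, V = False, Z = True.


P = False, V = False, Z = True
Step 1: V ∧ Z = False AND True = False
Step 2: P → (False): false only when P=True and consequent=False.
Result: True

True


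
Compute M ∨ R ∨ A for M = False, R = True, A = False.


M = False, R = True, A = False
Step 1: M ∨ R = False OR True = True
Step 2: True ∨ A = True OR False = True
OR is true when at least one operand is true.

True


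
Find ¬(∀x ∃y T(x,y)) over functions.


Original: ∀x ∃y T(x,y)
Rule: ¬∀→∃, ¬∃→∀, negate predicate.
Negation: ∃x ∀y ¬T(x,y)

∃x ∀y ¬T(x,y)


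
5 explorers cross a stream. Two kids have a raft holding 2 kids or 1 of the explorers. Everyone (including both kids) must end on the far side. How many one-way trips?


Per crossing of one of the explorers: kids→, one←, one of the explorers→, one← = 4 trips
5 × 4 = 20, + 1 final kids→ = 21
Minimum trips = 21

21


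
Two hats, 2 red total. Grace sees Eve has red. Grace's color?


Total red = 2, Eve = red
Red accounted for: 1
Remaining for Grace: 1
Grace's hat is red.

red


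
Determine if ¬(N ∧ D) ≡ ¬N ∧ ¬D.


Expression 1: ¬(N ∧ D)
Expression 2: ¬N ∧ ¬D
Truth table (N D | Expr1 Expr2):
  T T |   F     F
  T F |   T     F   ← differ
  F T |   T     F   ← differ
  F F |   T     T
Counterexample: N=T, D=F gives Expr1 = T but Expr2 = F, so the expressions are NOT logically equivalent.

No


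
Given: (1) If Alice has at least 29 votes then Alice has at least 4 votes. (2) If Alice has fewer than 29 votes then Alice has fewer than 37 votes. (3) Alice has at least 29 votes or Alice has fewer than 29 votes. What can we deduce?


Constructive dilemma: (P → Q) ∧ (R → S), P ∨ R ⊢ Q ∨ S
Premise 1: Alice has at least 29 votes → Alice has at least 4 votes
Premise 2: Alice has fewer than 29 votes → Alice has fewer than 37 votes
Premise 3: Alice has at least 29 votes ∨ Alice has fewer than 29 votes
Case 1: Assuming Alice has at least 29 votes, then by Premise 1, Alice has at least 4 votes.
Case 2: Assuming Alice has fewer than 29 votes, then by Premise 2, Alice has fewer than 37 votes.
Since one of Alice has at least 29 votes or Alice has fewer than 29 votes must hold, we get Alice has at least 4 votes or Alice has fewer than 37 votes.

Alice has at least 4 votes or Alice has fewer than 37 votes.


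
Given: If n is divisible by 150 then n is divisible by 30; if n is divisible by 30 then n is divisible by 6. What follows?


Hypothetical syllogism: P → Q, Q → R ⊢ P → R
Premise 1: n is divisible by 150 → n is divisible by 30
Premise 2: n is divisible by 30 → n is divisible by 6
Chain the implications: the middle term (n is divisible by 30) links the two.
Conclusion: If n is divisible by 150, then n is divisible by 6.

If n is divisible by 150, then n is divisible by 6.


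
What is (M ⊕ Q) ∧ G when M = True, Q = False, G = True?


M = True, Q = False, G = True
Step 1: M ⊕ Q = True XOR False = True
Step 2: True ∧ G = True AND True = True
XOR true when exactly one of M,Q is true; then AND with G.

True


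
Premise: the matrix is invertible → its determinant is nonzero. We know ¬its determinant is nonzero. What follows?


Modus tollens: P → Q, ¬Q ⊢ ¬P
P: the matrix is invertible
Q: its determinant is nonzero
We have P → Q and Q is false.
By modus tollens, P must be false.

It is not the case that the matrix is invertible


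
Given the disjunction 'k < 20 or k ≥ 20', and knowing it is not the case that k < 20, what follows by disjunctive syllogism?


Disjunctive syllogism: P ∨ Q, ¬P ⊢ Q
Disjunction: k < 20 ∨ k ≥ 20
We know it is not the case that k < 20.
By disjunctive syllogism, the other disjunct must be true.

k ≥ 20


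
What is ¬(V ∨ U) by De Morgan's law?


De Morgan's law: ¬(P ∨ Q) ≡ ¬P ∧ ¬Q
¬(V ∨ U) = ¬V ∧ ¬U

¬V ∧ ¬U


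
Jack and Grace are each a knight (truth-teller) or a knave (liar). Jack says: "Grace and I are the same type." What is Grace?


Jack says: "Grace and I are the same type."
Case 1: Jack is a Knight (truth-teller)
  Statement is true → they ARE the same → Grace is also a Knight
Case 2: Jack is a Knave (liar)
  Statement is false → they are NOT the same → Grace is a Knight
In both cases, Grace is a Knight.

Knight


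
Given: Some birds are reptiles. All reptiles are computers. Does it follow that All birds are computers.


Premise 1: Some birds are reptiles.
Premise 2: All reptiles are computers.
Conclusion: All birds are computers.
Fallacy: illicit minor. The minor term (birds) is distributed in the conclusion ('All birds ...') but undistributed in its premise ('Some birds are reptiles' doesn't cover all birds).
Only 'Some birds are computers' follows, not 'All'.

Invalid


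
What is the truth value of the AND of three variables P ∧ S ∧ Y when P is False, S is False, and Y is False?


P = False, S = False, Y = False
Step 1: P ∧ S = False AND False = False
Step 2: (False) ∧ Y = (False) AND False = False
AND is true only when ALL operands are true.

False


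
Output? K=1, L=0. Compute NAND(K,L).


K AND L = 0
NOT(0) = 1

1


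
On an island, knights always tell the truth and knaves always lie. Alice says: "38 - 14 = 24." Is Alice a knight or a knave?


Statement: "38 - 14 = 24."
Actual: 38 - 14 = 24
Claimed: 24
Statement is TRUE → Alice tells the truth → Knight

Knight


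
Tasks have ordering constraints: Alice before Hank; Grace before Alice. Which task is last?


Constraints: Alice before Hank; Grace before Alice
The last task can have nothing scheduled after it, so it must never appear on the left of a 'before'.
Tasks appearing before some other task: Alice, Grace.
The only task not in that list is Hank → it is last.

Hank


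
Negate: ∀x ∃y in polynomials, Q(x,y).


Original: ∀x ∃y Q(x,y)
Rule: ¬∀→∃, ¬∃→∀, negate predicate.
Negation: ∃x ∀y ¬Q(x,y)

∃x ∀y ¬Q(x,y)


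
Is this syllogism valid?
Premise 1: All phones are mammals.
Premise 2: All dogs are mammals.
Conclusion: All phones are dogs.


Premise 1: All phones are mammals.
Premise 2: All dogs are mammals.
Conclusion: All phones are dogs.
Fallacy: undistributed middle. mammals is predicate in both.
Counterexample: phones and dogs could be disjoint subsets of mammals.

Invalid


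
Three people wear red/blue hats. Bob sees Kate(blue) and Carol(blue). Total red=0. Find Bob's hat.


Total red = 0, seen red = 0
Own red = 0 - 0 = 0
Bob's hat is blue.

blue


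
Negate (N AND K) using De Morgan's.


De Morgan's law: ¬(P ∧ Q) ≡ ¬P ∨ ¬Q
¬(N ∧ K) = ¬N ∨ ¬K

¬N ∨ ¬K


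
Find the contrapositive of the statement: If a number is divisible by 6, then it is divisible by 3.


Original: If a number is divisible by 6, then it is divisible by 3
Contrapositive: If ¬Q, then ¬P
Negate Q: not (it is divisible by 3)
Negate P: not (a number is divisible by 6)

If not (it is divisible by 3), then not (a number is divisible by 6).


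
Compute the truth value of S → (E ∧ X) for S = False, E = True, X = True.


S = False, E = True, X = True
Step 1: E ∧ X = True AND True = True
Step 2: S → (True): false only when S=True and consequent=False.
Result: True

True


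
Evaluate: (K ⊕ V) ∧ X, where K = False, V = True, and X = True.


K = False, V = True, X = True
Step 1: K ⊕ V = False XOR True = True
Step 2: True ∧ X = True AND True = True
XOR true when exactly one of K,V is true; then AND with X.

True


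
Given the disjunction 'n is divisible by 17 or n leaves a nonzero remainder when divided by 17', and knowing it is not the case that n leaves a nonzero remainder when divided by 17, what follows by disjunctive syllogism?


Disjunctive syllogism: P ∨ Q, ¬P ⊢ Q
Disjunction: n is divisible by 17 ∨ n leaves a nonzero remainder when divided by 17
We know it is not the case that n leaves a nonzero remainder when divided by 17.
By disjunctive syllogism, the other disjunct must be true.

n is divisible by 17


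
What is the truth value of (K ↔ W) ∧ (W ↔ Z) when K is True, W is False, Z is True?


K = True, W = False, Z = True
Step 1: K ↔ W is true when K and W have the same value. Result: False
Step 2: W ↔ Z is true when W and Z have the same value. Result: False
Step 3: False ∧ False = False

False


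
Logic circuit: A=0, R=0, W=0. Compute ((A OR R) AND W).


A OR R = 0|0 = 0
0 AND 0 = 0

0


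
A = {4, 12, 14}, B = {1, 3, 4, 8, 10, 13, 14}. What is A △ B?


A = {4, 12, 14}
B = {1, 3, 4, 8, 10, 13, 14}
Operation: symmetric difference
In A only: [12], in B only: [1, 3, 8, 10, 13]

{1, 3, 8, 10, 12, 13}


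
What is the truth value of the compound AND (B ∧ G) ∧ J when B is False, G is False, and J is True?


B = False, G = False, J = True
Step 1: B ∧ G = False AND False = False
Step 2: False ∧ J = False AND True = False
AND is true only when ALL operands are true.

False


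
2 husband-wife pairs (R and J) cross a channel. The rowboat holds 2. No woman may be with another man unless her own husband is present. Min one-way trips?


Label couples R and J.
1. WR+WJ → (far: WR,WJ; near: HR,HJ)
2. WR ←   (far: WJ; near: HR,HJ,WR)
3. HR+HJ → (far: HR,HJ,WJ; near: WR)
4. HR ←   (far: HJ,WJ; near: HR,WR)  — HR returns, since WR is alone on near bank
5. HR+WR → (far: all four; near: empty)
Every state respects the constraint.
Minimum trips = 5

5


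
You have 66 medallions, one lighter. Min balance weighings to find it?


Each weighing has 3 outcomes (left heavy / balance / right heavy), so k weighings distinguish at most 3^k cases; splitting into three near-equal groups achieves this.
Need 3^k ≥ 66: 3^3 = 27 < 66 ≤ 3^4 = 81
k = ⌈log₃(66)⌉ = 4

4


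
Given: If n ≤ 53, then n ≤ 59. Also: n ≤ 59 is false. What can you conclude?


Modus tollens: P → Q, ¬Q ⊢ ¬P
P: n ≤ 53
Q: n ≤ 59
We have P → Q and Q is false.
By modus tollens, P must be false.

It is not the case that n ≤ 53


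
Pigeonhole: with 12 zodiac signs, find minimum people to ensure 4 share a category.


Pigeonhole: to guarantee k in one of n categories, need (k-1)×n + 1.
k = 4, n = 12
Minimum = (4-1) × 12 + 1 = 3 × 12 + 1

37


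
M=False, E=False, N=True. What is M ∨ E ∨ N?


M = False, E = False, N = True
Expression: M ∨ E ∨ N
Step 1: M ∨ E = False OR False = False
Step 2: (False) ∨ N = False OR True = True

True


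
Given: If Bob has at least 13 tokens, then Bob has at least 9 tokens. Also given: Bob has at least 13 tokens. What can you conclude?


Modus ponens: P → Q, P ⊢ Q
P: Bob has at least 13 tokens
Q: Bob has at least 9 tokens
We have P → Q and P is true.
By modus ponens, Q must be true.

Bob has at least 9 tokens


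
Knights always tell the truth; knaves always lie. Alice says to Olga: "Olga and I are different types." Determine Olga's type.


Alice says: "Olga and I are different types."
Case 1: Alice is a Knight (truth-teller)
  Statement is true → they ARE different → Olga is a Knave
Case 2: Alice is a Knave (liar)
  Statement is false → they are NOT different → Olga is a Knave
In both cases, Olga is a Knave.

Knave


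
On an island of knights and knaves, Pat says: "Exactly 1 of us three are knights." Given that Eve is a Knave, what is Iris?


Pat claims exactly 1 knights among Pat, Eve, Iris.
Given: Eve is a Knave.

Case 1: Pat is a Knight (tells truth)
  Then exactly 1 of the three are knights.
  Counting Pat, Eve: 1 knight(s) so far. Need 0 more → Iris = Knave.
Case 2: Pat is a Knave (lies)
  Then the count is NOT 1.
  If Iris = Knight, count = 1 = 1 → claim would be true, contradicts lie.
  If Iris = Knave, count = 0 ≠ 1 → lie confirmed ✓

Iris is a Knave.

Knave


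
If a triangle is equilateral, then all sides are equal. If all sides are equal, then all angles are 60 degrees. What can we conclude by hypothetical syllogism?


Hypothetical syllogism: P → Q, Q → R ⊢ P → R
Premise 1: a triangle is equilateral → all sides are equal
Premise 2: all sides are equal → all angles are 60 degrees
Chain the implications: the middle term (all sides are equal) links the two.
Conclusion: If a triangle is equilateral, then all angles are 60 degrees.

If a triangle is equilateral, then all angles are 60 degrees.


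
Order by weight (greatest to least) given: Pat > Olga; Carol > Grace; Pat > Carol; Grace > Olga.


Constraints: Pat > Olga; Carol > Grace; Pat > Carol; Grace > Olga
Method: at each step, the next-highest is the one remaining person who never appears on the smaller side of a constraint between remaining people.
  Step 1: remaining {Carol, Pat, Grace, Olga}; on the smaller side: {Carol, Grace, Olga} → Pat is next (Pat > Olga; Pat > Carol).
  Step 2: remaining {Carol, Grace, Olga}; on the smaller side: {Grace, Olga} → Carol is next (Carol > Grace).
  Step 3: remaining {Grace, Olga}; on the smaller side: {Olga} → Grace is next (Grace > Olga).
  Step 4: only Olga remains → lowest.
Final ranking (highest to lowest):

Pat > Carol > Grace > Olga


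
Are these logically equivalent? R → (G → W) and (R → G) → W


Expression 1: R → (G → W)
Expression 2: (R → G) → W
Truth table (R G W | Expr1 Expr2):
  T T T |   T     T
  T T F |   F     F
  T F T |   T     T
  T F F |   T     T
  F T T |   T     T
  F T F |   T     F   ← differ
  F F T |   T     T
  F F F |   T     F   ← differ
Counterexample: R=F, G=T, W=F gives Expr1 = T but Expr2 = F, so the expressions are NOT logically equivalent.

No


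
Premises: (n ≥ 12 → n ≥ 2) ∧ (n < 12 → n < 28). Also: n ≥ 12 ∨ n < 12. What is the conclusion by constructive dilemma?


Constructive dilemma: (P → Q) ∧ (R → S), P ∨ R ⊢ Q ∨ S
Premise 1: n ≥ 12 → n ≥ 2
Premise 2: n < 12 → n < 28
Premise 3: n ≥ 12 ∨ n < 12
Case 1: Assuming n ≥ 12, then by Premise 1, n ≥ 2.
Case 2: Assuming n < 12, then by Premise 2, n < 28.
Since one of n ≥ 12 or n < 12 must hold, we get n ≥ 2 or n < 28.

n ≥ 2 or n < 28.


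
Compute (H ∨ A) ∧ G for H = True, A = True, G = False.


H = True, A = True, G = False
Step 1: H ∨ A = True OR True = True
Step 2: True ∧ G = True AND False = False
OR is true when at least one operand is true; AND requires both.

False
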